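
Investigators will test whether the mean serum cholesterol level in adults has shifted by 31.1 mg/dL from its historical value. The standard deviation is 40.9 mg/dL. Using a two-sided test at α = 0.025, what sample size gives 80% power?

17

For a one-sample z-test, n = ((z_{α/2} + z_β)·σ/δ)².
z_{α/2} = 2.241 (two-sided α = 0.025); z_β = 0.842 (power 80% → β = 0.2).
n = (3.083 × 40.9 / 31.1)² = 16.44
Round up: n = 17.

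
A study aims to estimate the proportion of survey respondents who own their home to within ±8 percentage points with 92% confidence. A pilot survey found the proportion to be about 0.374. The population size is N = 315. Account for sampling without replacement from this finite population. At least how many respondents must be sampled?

For a proportion with margin E = 0.08 at 92% confidence, z = 1.751.
n = p̂(1−p̂)(z/E)² = 0.374 × 0.626 × (1.751/0.08)² = 112.16 — call this n₀.
Finite-population correction with N = 315: n = n₀ / (1 + (n₀−1)/N) = 112.16 / 1.353 = 82.90
Round up: n = 83.

83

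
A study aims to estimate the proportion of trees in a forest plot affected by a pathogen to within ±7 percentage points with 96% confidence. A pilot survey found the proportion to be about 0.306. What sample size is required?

For a proportion with margin E = 0.07 at 96% confidence, z = 2.054.
n = p̂(1−p̂)(z/E)² = 0.306 × 0.694 × (2.054/0.07)² = 182.85
Round up: n = 183.

n = 183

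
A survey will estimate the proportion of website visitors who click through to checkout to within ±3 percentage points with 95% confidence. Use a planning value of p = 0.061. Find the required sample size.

For a proportion with margin E = 0.03 at 95% confidence, z = 1.960.
n = p̂(1−p̂)(z/E)² = 0.061 × 0.939 × (1.960/0.03)² = 244.49
Round up: n = 245.

245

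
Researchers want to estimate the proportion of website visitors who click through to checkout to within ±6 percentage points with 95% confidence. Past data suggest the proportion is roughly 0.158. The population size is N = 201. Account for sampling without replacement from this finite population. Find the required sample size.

n = 84

For a proportion with margin E = 0.06 at 95% confidence, z = 1.960.
n = p̂(1−p̂)(z/E)² = 0.158 × 0.842 × (1.960/0.06)² = 141.96 — call this n₀.
Finite-population correction with N = 201: n = n₀ / (1 + (n₀−1)/N) = 141.96 / 1.701 = 83.46
Round up: n = 84.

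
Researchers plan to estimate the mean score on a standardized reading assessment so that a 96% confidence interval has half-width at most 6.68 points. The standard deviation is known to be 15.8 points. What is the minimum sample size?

24

For a mean, the margin of error is E = z·σ/√n, so n = (zσ/E)².
At 96% confidence, z = 2.054.
n = (2.054 × 15.8 / 6.68)² = 23.60
Round up: n = 24.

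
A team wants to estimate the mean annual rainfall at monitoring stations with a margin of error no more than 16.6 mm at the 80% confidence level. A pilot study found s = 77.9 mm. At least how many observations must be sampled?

For a mean, the margin of error is E = z·σ/√n, so n = (zσ/E)².
At 80% confidence, z = 1.282.
n = (1.282 × 77.9 / 16.6)² = 36.19
Round up: n = 37.

37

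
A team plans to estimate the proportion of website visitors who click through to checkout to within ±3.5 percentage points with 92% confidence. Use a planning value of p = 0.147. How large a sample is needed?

n = 314

For a proportion with margin E = 0.035 at 92% confidence, z = 1.751.
n = p̂(1−p̂)(z/E)² = 0.147 × 0.853 × (1.751/0.035)² = 313.84
Round up: n = 314.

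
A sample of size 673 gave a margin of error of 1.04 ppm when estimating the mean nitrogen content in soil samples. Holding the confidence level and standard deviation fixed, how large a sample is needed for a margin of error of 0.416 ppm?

4207

Margin of error scales as 1/√n, so n₂ = n₁·(E₁/E₂)².
n₂ = 673 × (1.04/0.416)² = 673 × 6.25 = 4206.25
Round up: n₂ = 4207.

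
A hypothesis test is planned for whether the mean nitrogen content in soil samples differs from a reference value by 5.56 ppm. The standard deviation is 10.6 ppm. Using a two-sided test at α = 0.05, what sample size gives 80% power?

n = 29

For a one-sample z-test, n = ((z_{α/2} + z_β)·σ/δ)².
z_{α/2} = 1.960 (two-sided α = 0.05); z_β = 0.842 (power 80% → β = 0.2).
n = (2.802 × 10.6 / 5.56)² = 28.54
Round up: n = 29.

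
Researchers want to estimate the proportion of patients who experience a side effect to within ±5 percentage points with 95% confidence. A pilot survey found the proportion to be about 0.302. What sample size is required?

For a proportion with margin E = 0.05 at 95% confidence, z = 1.960.
n = p̂(1−p̂)(z/E)² = 0.302 × 0.698 × (1.960/0.05)² = 323.92
Round up: n = 324.

324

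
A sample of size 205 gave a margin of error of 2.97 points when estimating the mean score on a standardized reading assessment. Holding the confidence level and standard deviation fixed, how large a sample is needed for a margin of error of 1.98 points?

Margin of error scales as 1/√n, so n₂ = n₁·(E₁/E₂)².
n₂ = 205 × (2.97/1.98)² = 205 × 2.25 = 461.25
Round up: n₂ = 462.

462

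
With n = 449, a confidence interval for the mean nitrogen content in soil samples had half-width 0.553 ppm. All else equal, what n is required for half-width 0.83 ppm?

Margin of error scales as 1/√n, so n₂ = n₁·(E₁/E₂)².
n₂ = 449 × (0.553/0.83)² = 449 × 0.4439 = 199.31
Round up: n₂ = 200.

200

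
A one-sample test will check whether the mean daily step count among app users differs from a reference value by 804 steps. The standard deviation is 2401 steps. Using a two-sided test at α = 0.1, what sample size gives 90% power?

77

For a one-sample z-test, n = ((z_{α/2} + z_β)·σ/δ)².
z_{α/2} = 1.645 (two-sided α = 0.1); z_β = 1.282 (power 90% → β = 0.1).
n = (2.927 × 2401 / 804)² = 76.40
Round up: n = 77.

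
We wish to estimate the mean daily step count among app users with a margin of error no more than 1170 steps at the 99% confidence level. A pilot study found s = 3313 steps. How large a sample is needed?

n = 54

For a mean, the margin of error is E = z·σ/√n, so n = (zσ/E)².
At 99% confidence, z = 2.576.
n = (2.576 × 3313 / 1170)² = 53.21
Round up: n = 54.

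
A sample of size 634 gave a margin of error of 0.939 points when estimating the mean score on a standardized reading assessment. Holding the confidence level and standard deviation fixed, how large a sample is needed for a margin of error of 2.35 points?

Margin of error scales as 1/√n, so n₂ = n₁·(E₁/E₂)².
n₂ = 634 × (0.939/2.35)² = 634 × 0.1597 = 101.25
Round up: n₂ = 102.

102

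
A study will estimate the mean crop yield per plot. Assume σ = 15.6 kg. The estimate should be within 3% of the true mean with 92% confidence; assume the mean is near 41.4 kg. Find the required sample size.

For a mean, the margin of error is E = z·σ/√n, so n = (zσ/E)².
At 92% confidence, z = 1.751.
E = 3% of 41.4 = 1.242 kg.
n = (1.751 × 15.6 / 1.242)² = 483.70
Round up: n = 484.

484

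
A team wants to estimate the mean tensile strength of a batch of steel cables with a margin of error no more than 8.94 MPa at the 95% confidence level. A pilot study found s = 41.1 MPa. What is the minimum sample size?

For a mean, the margin of error is E = z·σ/√n, so n = (zσ/E)².
At 95% confidence, z = 1.960.
n = (1.960 × 41.1 / 8.94)² = 81.19
Round up: n = 82.

82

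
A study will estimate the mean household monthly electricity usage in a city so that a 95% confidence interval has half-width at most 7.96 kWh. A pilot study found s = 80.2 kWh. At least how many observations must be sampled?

For a mean, the margin of error is E = z·σ/√n, so n = (zσ/E)².
At 95% confidence, z = 1.960.
n = (1.960 × 80.2 / 7.96)² = 389.97
Round up: n = 390.

n = 390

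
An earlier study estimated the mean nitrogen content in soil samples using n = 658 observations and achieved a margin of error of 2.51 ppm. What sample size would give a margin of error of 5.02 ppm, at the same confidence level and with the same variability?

Margin of error scales as 1/√n, so n₂ = n₁·(E₁/E₂)².
n₂ = 658 × (2.51/5.02)² = 658 × 0.25 = 164.50
Round up: n₂ = 165.

165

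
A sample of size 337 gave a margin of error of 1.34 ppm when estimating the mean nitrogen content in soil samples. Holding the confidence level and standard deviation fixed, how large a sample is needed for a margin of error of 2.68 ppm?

Margin of error scales as 1/√n, so n₂ = n₁·(E₁/E₂)².
n₂ = 337 × (1.34/2.68)² = 337 × 0.25 = 84.25
Round up: n₂ = 85.

n = 85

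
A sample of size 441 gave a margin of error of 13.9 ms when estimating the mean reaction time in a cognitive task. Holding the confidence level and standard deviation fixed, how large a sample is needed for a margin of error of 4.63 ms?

n = 3975

Margin of error scales as 1/√n, so n₂ = n₁·(E₁/E₂)².
n₂ = 441 × (13.9/4.63)² = 441 × 9.013 = 3974.73
Round up: n₂ = 3975.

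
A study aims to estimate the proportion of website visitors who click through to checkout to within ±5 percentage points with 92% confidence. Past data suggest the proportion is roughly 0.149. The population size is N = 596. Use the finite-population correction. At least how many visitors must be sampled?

For a proportion with margin E = 0.05 at 92% confidence, z = 1.751.
n = p̂(1−p̂)(z/E)² = 0.149 × 0.851 × (1.751/0.05)² = 155.51 — call this n₀.
Finite-population correction with N = 596: n = n₀ / (1 + (n₀−1)/N) = 155.51 / 1.259 = 123.52
Round up: n = 124.

124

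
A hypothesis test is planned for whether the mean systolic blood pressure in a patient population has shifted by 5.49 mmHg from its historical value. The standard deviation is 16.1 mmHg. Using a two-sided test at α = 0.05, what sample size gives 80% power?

68

For a one-sample z-test, n = ((z_{α/2} + z_β)·σ/δ)².
z_{α/2} = 1.960 (two-sided α = 0.05); z_β = 0.842 (power 80% → β = 0.2).
n = (2.802 × 16.1 / 5.49)² = 67.52
Round up: n = 68.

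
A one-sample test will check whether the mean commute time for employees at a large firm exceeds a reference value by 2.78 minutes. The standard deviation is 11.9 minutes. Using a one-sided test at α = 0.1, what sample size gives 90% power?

121

For a one-sample z-test, n = ((z_α + z_β)·σ/δ)².
z_α = 1.282 (one-sided α = 0.1); z_β = 1.282 (power 90% → β = 0.1).
n = (2.564 × 11.9 / 2.78)² = 120.46
Round up: n = 121.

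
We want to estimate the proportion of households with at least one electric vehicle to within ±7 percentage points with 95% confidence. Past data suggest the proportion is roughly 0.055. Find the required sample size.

41

For a proportion with margin E = 0.07 at 95% confidence, z = 1.960.
n = p̂(1−p̂)(z/E)² = 0.055 × 0.945 × (1.960/0.07)² = 40.75
Round up: n = 41.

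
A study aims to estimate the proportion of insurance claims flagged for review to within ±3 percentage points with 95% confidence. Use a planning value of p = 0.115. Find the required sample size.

For a proportion with margin E = 0.03 at 95% confidence, z = 1.960.
n = p̂(1−p̂)(z/E)² = 0.115 × 0.885 × (1.960/0.03)² = 434.42
Round up: n = 435.

435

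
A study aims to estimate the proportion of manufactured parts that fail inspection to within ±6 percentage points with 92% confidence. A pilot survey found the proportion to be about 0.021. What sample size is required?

n = 18

For a proportion with margin E = 0.06 at 92% confidence, z = 1.751.
n = p̂(1−p̂)(z/E)² = 0.021 × 0.979 × (1.751/0.06)² = 17.51
Round up: n = 18.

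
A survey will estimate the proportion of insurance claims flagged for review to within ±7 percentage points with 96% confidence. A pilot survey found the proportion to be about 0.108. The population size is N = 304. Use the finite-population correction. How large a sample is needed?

For a proportion with margin E = 0.07 at 96% confidence, z = 2.054.
n = p̂(1−p̂)(z/E)² = 0.108 × 0.892 × (2.054/0.07)² = 82.95 — call this n₀.
Finite-population correction with N = 304: n = n₀ / (1 + (n₀−1)/N) = 82.95 / 1.27 = 65.31
Round up: n = 66.

n = 66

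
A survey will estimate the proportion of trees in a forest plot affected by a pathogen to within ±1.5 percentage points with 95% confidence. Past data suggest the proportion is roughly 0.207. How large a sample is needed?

2803

For a proportion with margin E = 0.015 at 95% confidence, z = 1.960.
n = p̂(1−p̂)(z/E)² = 0.207 × 0.793 × (1.960/0.015)² = 2802.68
Round up: n = 2803.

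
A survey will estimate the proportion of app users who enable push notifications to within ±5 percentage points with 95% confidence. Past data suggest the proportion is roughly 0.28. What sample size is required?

310

For a proportion with margin E = 0.05 at 95% confidence, z = 1.960.
n = p̂(1−p̂)(z/E)² = 0.28 × 0.72 × (1.960/0.05)² = 309.79
Round up: n = 310.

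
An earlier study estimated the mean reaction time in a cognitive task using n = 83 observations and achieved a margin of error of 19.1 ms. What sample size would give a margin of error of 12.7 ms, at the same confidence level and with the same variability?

Margin of error scales as 1/√n, so n₂ = n₁·(E₁/E₂)².
n₂ = 83 × (19.1/12.7)² = 83 × 2.262 = 187.75
Round up: n₂ = 188.

188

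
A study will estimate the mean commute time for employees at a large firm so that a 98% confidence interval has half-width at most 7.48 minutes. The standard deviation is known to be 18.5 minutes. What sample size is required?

For a mean, the margin of error is E = z·σ/√n, so n = (zσ/E)².
At 98% confidence, z = 2.326.
n = (2.326 × 18.5 / 7.48)² = 33.09
Round up: n = 34.

34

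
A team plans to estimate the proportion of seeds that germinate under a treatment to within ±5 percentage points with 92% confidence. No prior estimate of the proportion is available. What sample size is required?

n = 307

For a proportion with margin E = 0.05 at 92% confidence, z = 1.751.
With no prior estimate, use p = 0.5, which maximizes p(1−p) at 0.25.
n = 0.25 × (z/E)² = 0.25 × (1.751/0.05)² = 306.60
Round up: n = 307.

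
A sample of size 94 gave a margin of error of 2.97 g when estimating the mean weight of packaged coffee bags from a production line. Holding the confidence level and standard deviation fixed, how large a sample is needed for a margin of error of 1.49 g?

Margin of error scales as 1/√n, so n₂ = n₁·(E₁/E₂)².
n₂ = 94 × (2.97/1.49)² = 94 × 3.973 = 373.46
Round up: n₂ = 374.

n = 374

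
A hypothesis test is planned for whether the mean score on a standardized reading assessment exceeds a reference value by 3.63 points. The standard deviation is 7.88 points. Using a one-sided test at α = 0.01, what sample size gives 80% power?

For a one-sample z-test, n = ((z_α + z_β)·σ/δ)².
z_α = 2.326 (one-sided α = 0.01); z_β = 0.842 (power 80% → β = 0.2).
n = (3.168 × 7.88 / 3.63)² = 47.29
Round up: n = 48.

48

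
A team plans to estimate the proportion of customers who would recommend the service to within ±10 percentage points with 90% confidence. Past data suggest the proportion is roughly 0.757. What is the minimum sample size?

50

For a proportion with margin E = 0.1 at 90% confidence, z = 1.645.
n = p̂(1−p̂)(z/E)² = 0.757 × 0.243 × (1.645/0.1)² = 49.78
Round up: n = 50.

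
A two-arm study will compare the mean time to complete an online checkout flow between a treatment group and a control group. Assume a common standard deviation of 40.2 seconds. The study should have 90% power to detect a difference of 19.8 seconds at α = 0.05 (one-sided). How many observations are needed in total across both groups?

For two equal groups, n per group = 2·((z_α + z_β)·σ/δ)².
z_α = 1.645; z_β = 1.282 (power 90%).
n = 2 × (2.927 × 40.2 / 19.8)² = 2 × 35.32 = 70.64
Round up: n = 71 per group.
Total across both groups: 2 × 71 = 142.

142 total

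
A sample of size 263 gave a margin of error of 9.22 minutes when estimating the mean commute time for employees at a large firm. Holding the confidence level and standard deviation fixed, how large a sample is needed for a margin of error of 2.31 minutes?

Margin of error scales as 1/√n, so n₂ = n₁·(E₁/E₂)².
n₂ = 263 × (9.22/2.31)² = 263 × 15.93 = 4189.59
Round up: n₂ = 4190.

4190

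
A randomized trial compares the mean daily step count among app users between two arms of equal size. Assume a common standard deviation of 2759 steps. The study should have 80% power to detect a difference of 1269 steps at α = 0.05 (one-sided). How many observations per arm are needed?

59 per group

For two equal groups, n per group = 2·((z_α + z_β)·σ/δ)².
z_α = 1.645; z_β = 0.842 (power 80%).
n = 2 × (2.487 × 2759 / 1269)² = 2 × 29.24 = 58.48
Round up: n = 59 per group.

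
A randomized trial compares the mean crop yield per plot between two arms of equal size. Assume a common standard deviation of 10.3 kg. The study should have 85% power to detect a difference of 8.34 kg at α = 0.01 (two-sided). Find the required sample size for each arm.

40 per group

For two equal groups, n per group = 2·((z_{α/2} + z_β)·σ/δ)².
z_{α/2} = 2.576; z_β = 1.036 (power 85%).
n = 2 × (3.612 × 10.3 / 8.34)² = 2 × 19.90 = 39.80
Round up: n = 40 per group.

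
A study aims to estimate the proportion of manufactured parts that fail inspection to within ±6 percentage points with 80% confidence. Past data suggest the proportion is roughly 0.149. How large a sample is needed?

58

For a proportion with margin E = 0.06 at 80% confidence, z = 1.282.
n = p̂(1−p̂)(z/E)² = 0.149 × 0.851 × (1.282/0.06)² = 57.89
Round up: n = 58.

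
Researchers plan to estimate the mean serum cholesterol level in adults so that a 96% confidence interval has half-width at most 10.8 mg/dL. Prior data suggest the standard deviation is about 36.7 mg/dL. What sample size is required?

For a mean, the margin of error is E = z·σ/√n, so n = (zσ/E)².
At 96% confidence, z = 2.054.
n = (2.054 × 36.7 / 10.8)² = 48.72
Round up: n = 49.

49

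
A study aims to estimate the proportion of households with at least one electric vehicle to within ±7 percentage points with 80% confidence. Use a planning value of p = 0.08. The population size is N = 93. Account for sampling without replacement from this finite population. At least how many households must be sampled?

n = 20

For a proportion with margin E = 0.07 at 80% confidence, z = 1.282.
n = p̂(1−p̂)(z/E)² = 0.08 × 0.92 × (1.282/0.07)² = 24.69 — call this n₀.
Finite-population correction with N = 93: n = n₀ / (1 + (n₀−1)/N) = 24.69 / 1.255 = 19.67
Round up: n = 20.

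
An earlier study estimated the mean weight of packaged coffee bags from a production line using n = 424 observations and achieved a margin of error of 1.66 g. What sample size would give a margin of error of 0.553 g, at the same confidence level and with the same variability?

3821

Margin of error scales as 1/√n, so n₂ = n₁·(E₁/E₂)².
n₂ = 424 × (1.66/0.553)² = 424 × 9.011 = 3820.66
Round up: n₂ = 3821.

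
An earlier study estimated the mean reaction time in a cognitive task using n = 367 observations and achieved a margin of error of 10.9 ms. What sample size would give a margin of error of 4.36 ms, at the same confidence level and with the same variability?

2294

Margin of error scales as 1/√n, so n₂ = n₁·(E₁/E₂)².
n₂ = 367 × (10.9/4.36)² = 367 × 6.25 = 2293.75
Round up: n₂ = 2294.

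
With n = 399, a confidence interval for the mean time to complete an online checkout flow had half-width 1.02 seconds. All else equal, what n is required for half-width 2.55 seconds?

64

Margin of error scales as 1/√n, so n₂ = n₁·(E₁/E₂)².
n₂ = 399 × (1.02/2.55)² = 399 × 0.16 = 63.84
Round up: n₂ = 64.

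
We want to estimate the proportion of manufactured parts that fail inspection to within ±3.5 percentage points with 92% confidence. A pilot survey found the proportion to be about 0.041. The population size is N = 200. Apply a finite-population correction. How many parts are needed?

67

For a proportion with margin E = 0.035 at 92% confidence, z = 1.751.
n = p̂(1−p̂)(z/E)² = 0.041 × 0.959 × (1.751/0.035)² = 98.41 — call this n₀.
Finite-population correction with N = 200: n = n₀ / (1 + (n₀−1)/N) = 98.41 / 1.487 = 66.18
Round up: n = 67.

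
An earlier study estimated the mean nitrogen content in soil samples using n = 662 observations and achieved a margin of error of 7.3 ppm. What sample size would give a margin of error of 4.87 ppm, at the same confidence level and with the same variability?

Margin of error scales as 1/√n, so n₂ = n₁·(E₁/E₂)².
n₂ = 662 × (7.3/4.87)² = 662 × 2.247 = 1487.51
Round up: n₂ = 1488.

n = 1488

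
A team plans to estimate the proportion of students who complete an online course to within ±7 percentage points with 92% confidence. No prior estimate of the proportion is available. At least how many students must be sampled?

For a proportion with margin E = 0.07 at 92% confidence, z = 1.751.
With no prior estimate, use p = 0.5, which maximizes p(1−p) at 0.25.
n = 0.25 × (z/E)² = 0.25 × (1.751/0.07)² = 156.43
Round up: n = 157.

n = 157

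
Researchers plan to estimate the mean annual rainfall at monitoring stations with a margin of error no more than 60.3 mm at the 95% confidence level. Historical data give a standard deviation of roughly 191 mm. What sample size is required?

For a mean, the margin of error is E = z·σ/√n, so n = (zσ/E)².
At 95% confidence, z = 1.960.
n = (1.960 × 191 / 60.3)² = 38.54
Round up: n = 39.

n = 39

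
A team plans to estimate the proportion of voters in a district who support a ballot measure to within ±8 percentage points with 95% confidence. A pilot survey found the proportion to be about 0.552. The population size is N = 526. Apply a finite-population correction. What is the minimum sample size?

116

For a proportion with margin E = 0.08 at 95% confidence, z = 1.960.
n = p̂(1−p̂)(z/E)² = 0.552 × 0.448 × (1.960/0.08)² = 148.44 — call this n₀.
Finite-population correction with N = 526: n = n₀ / (1 + (n₀−1)/N) = 148.44 / 1.28 = 115.97
Round up: n = 116.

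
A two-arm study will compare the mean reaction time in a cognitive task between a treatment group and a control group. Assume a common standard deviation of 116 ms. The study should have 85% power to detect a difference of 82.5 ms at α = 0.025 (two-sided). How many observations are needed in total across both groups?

86 total

For two equal groups, n per group = 2·((z_{α/2} + z_β)·σ/δ)².
z_{α/2} = 2.241; z_β = 1.036 (power 85%).
n = 2 × (3.277 × 116 / 82.5)² = 2 × 21.23 = 42.46
Round up: n = 43 per group.
Total across both groups: 2 × 43 = 86.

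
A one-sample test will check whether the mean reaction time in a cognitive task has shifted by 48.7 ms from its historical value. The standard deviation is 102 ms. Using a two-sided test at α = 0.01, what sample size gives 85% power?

For a one-sample z-test, n = ((z_{α/2} + z_β)·σ/δ)².
z_{α/2} = 2.576 (two-sided α = 0.01); z_β = 1.036 (power 85% → β = 0.15).
n = (3.612 × 102 / 48.7)² = 57.23
Round up: n = 58.

58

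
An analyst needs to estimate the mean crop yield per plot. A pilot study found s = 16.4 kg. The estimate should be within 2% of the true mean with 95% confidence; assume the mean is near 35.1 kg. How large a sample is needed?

2097

For a mean, the margin of error is E = z·σ/√n, so n = (zσ/E)².
At 95% confidence, z = 1.960.
E = 2% of 35.1 = 0.702 kg.
n = (1.960 × 16.4 / 0.702)² = 2096.65
Round up: n = 2097.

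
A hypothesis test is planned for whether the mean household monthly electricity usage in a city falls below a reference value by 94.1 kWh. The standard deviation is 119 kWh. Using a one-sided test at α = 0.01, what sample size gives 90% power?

21

For a one-sample z-test, n = ((z_α + z_β)·σ/δ)².
z_α = 2.326 (one-sided α = 0.01); z_β = 1.282 (power 90% → β = 0.1).
n = (3.608 × 119 / 94.1)² = 20.82
Round up: n = 21.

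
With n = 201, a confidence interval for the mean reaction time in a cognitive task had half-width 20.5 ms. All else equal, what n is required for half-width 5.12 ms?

Margin of error scales as 1/√n, so n₂ = n₁·(E₁/E₂)².
n₂ = 201 × (20.5/5.12)² = 201 × 16.03 = 3222.03
Round up: n₂ = 3223.

n = 3223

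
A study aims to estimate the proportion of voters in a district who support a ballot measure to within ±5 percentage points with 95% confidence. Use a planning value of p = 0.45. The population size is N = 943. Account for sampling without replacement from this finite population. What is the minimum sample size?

For a proportion with margin E = 0.05 at 95% confidence, z = 1.960.
n = p̂(1−p̂)(z/E)² = 0.45 × 0.55 × (1.960/0.05)² = 380.32 — call this n₀.
Finite-population correction with N = 943: n = n₀ / (1 + (n₀−1)/N) = 380.32 / 1.402 = 271.27
Round up: n = 272.

272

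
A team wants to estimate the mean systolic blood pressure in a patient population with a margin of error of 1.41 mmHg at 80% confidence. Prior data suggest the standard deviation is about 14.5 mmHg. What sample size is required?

For a mean, the margin of error is E = z·σ/√n, so n = (zσ/E)².
At 80% confidence, z = 1.282.
n = (1.282 × 14.5 / 1.41)² = 173.81
Round up: n = 174.

174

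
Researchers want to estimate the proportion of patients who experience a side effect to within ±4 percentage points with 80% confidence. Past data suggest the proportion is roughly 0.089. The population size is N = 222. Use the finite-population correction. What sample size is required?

61

For a proportion with margin E = 0.04 at 80% confidence, z = 1.282.
n = p̂(1−p̂)(z/E)² = 0.089 × 0.911 × (1.282/0.04)² = 83.28 — call this n₀.
Finite-population correction with N = 222: n = n₀ / (1 + (n₀−1)/N) = 83.28 / 1.371 = 60.74
Round up: n = 61.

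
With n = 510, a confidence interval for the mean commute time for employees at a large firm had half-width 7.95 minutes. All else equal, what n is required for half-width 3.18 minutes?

3188

Margin of error scales as 1/√n, so n₂ = n₁·(E₁/E₂)².
n₂ = 510 × (7.95/3.18)² = 510 × 6.25 = 3187.50
Round up: n₂ = 3188.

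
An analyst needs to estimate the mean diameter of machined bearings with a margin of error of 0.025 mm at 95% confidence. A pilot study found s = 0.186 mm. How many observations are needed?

213

For a mean, the margin of error is E = z·σ/√n, so n = (zσ/E)².
At 95% confidence, z = 1.960.
n = (1.960 × 0.186 / 0.025)² = 212.65
Round up: n = 213.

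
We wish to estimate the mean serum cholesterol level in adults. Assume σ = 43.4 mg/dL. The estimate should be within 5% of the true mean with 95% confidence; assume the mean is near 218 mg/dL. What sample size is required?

61

For a mean, the margin of error is E = z·σ/√n, so n = (zσ/E)².
At 95% confidence, z = 1.960.
E = 5% of 218 = 10.9 mg/dL.
n = (1.960 × 43.4 / 10.9)² = 60.90
Round up: n = 61.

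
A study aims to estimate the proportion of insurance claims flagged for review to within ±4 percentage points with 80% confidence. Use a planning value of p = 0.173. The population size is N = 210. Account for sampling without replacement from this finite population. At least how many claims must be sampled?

For a proportion with margin E = 0.04 at 80% confidence, z = 1.282.
n = p̂(1−p̂)(z/E)² = 0.173 × 0.827 × (1.282/0.04)² = 146.96 — call this n₀.
Finite-population correction with N = 210: n = n₀ / (1 + (n₀−1)/N) = 146.96 / 1.695 = 86.70
Round up: n = 87.

87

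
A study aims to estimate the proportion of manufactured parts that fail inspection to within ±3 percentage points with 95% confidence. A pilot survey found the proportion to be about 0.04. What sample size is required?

n = 164

For a proportion with margin E = 0.03 at 95% confidence, z = 1.960.
n = p̂(1−p̂)(z/E)² = 0.04 × 0.96 × (1.960/0.03)² = 163.91
Round up: n = 164.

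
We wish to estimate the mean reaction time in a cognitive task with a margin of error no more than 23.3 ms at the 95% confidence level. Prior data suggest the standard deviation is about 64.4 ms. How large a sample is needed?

30

For a mean, the margin of error is E = z·σ/√n, so n = (zσ/E)².
At 95% confidence, z = 1.960.
n = (1.960 × 64.4 / 23.3)² = 29.35
Round up: n = 30.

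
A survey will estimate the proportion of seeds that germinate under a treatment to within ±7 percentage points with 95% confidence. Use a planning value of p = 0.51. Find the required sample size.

For a proportion with margin E = 0.07 at 95% confidence, z = 1.960.
n = p̂(1−p̂)(z/E)² = 0.51 × 0.49 × (1.960/0.07)² = 195.92
Round up: n = 196.

196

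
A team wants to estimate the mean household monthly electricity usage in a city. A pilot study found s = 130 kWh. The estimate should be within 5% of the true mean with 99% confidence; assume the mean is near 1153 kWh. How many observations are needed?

For a mean, the margin of error is E = z·σ/√n, so n = (zσ/E)².
At 99% confidence, z = 2.576.
E = 5% of 1153 = 57.65 kWh.
n = (2.576 × 130 / 57.65)² = 33.74
Round up: n = 34.

34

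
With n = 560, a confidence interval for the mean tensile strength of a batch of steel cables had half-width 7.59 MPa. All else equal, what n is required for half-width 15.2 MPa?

n = 140

Margin of error scales as 1/√n, so n₂ = n₁·(E₁/E₂)².
n₂ = 560 × (7.59/15.2)² = 560 × 0.2493 = 139.61
Round up: n₂ = 140.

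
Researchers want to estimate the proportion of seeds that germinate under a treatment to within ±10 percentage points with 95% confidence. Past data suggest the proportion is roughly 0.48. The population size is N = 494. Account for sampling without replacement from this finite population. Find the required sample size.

For a proportion with margin E = 0.1 at 95% confidence, z = 1.960.
n = p̂(1−p̂)(z/E)² = 0.48 × 0.52 × (1.960/0.1)² = 95.89 — call this n₀.
Finite-population correction with N = 494: n = n₀ / (1 + (n₀−1)/N) = 95.89 / 1.192 = 80.44
Round up: n = 81.

81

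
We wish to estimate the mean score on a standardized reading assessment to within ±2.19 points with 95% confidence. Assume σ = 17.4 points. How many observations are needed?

For a mean, the margin of error is E = z·σ/√n, so n = (zσ/E)².
At 95% confidence, z = 1.960.
n = (1.960 × 17.4 / 2.19)² = 242.51
Round up: n = 243.

243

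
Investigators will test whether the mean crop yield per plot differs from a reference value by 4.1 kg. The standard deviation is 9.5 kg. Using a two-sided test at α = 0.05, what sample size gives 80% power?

For a one-sample z-test, n = ((z_{α/2} + z_β)·σ/δ)².
z_{α/2} = 1.960 (two-sided α = 0.05); z_β = 0.842 (power 80% → β = 0.2).
n = (2.802 × 9.5 / 4.1)² = 42.15
Round up: n = 43.

43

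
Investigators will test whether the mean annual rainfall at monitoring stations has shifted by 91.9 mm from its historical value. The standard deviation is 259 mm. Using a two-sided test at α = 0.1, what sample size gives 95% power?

86

For a one-sample z-test, n = ((z_{α/2} + z_β)·σ/δ)².
z_{α/2} = 1.645 (two-sided α = 0.1); z_β = 1.645 (power 95% → β = 0.05).
n = (3.290 × 259 / 91.9)² = 85.97
Round up: n = 86.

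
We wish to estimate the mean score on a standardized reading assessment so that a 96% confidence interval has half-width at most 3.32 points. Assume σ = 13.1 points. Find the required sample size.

66

For a mean, the margin of error is E = z·σ/√n, so n = (zσ/E)².
At 96% confidence, z = 2.054.
n = (2.054 × 13.1 / 3.32)² = 65.69
Round up: n = 66.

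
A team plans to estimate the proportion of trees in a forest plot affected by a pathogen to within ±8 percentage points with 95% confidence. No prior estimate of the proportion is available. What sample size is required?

n = 151

For a proportion with margin E = 0.08 at 95% confidence, z = 1.960.
With no prior estimate, use p = 0.5, which maximizes p(1−p) at 0.25.
n = 0.25 × (z/E)² = 0.25 × (1.960/0.08)² = 150.06
Round up: n = 151.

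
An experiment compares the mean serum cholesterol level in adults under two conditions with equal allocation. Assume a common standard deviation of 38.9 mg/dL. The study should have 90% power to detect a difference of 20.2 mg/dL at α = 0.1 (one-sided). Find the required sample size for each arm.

49 per group

For two equal groups, n per group = 2·((z_α + z_β)·σ/δ)².
z_α = 1.282; z_β = 1.282 (power 90%).
n = 2 × (2.564 × 38.9 / 20.2)² = 2 × 24.38 = 48.76
Round up: n = 49 per group.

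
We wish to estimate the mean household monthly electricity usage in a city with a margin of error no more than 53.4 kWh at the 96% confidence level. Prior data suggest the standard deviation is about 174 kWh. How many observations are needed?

n = 45

For a mean, the margin of error is E = z·σ/√n, so n = (zσ/E)².
At 96% confidence, z = 2.054.
n = (2.054 × 174 / 53.4)² = 44.79
Round up: n = 45.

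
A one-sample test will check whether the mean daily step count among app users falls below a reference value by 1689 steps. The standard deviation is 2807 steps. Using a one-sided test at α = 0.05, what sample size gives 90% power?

For a one-sample z-test, n = ((z_α + z_β)·σ/δ)².
z_α = 1.645 (one-sided α = 0.05); z_β = 1.282 (power 90% → β = 0.1).
n = (2.927 × 2807 / 1689)² = 23.66
Round up: n = 24.

24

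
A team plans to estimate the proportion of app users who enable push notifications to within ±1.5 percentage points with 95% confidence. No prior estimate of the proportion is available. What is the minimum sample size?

n = 4269

For a proportion with margin E = 0.015 at 95% confidence, z = 1.960.
With no prior estimate, use p = 0.5, which maximizes p(1−p) at 0.25.
n = 0.25 × (z/E)² = 0.25 × (1.960/0.015)² = 4268.44
Round up: n = 4269.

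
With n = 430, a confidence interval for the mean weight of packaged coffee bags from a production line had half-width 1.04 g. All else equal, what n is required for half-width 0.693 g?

969

Margin of error scales as 1/√n, so n₂ = n₁·(E₁/E₂)².
n₂ = 430 × (1.04/0.693)² = 430 × 2.252 = 968.36
Round up: n₂ = 969.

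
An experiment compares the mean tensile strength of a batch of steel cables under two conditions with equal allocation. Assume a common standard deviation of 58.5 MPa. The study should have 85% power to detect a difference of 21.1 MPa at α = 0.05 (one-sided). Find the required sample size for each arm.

111 per group

For two equal groups, n per group = 2·((z_α + z_β)·σ/δ)².
z_α = 1.645; z_β = 1.036 (power 85%).
n = 2 × (2.681 × 58.5 / 21.1)² = 2 × 55.25 = 110.50
Round up: n = 111 per group.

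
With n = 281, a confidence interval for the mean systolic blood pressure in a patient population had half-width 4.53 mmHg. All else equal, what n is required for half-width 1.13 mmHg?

Margin of error scales as 1/√n, so n₂ = n₁·(E₁/E₂)².
n₂ = 281 × (4.53/1.13)² = 281 × 16.07 = 4515.67
Round up: n₂ = 4516.

4516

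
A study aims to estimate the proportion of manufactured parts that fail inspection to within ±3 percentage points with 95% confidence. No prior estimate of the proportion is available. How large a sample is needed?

For a proportion with margin E = 0.03 at 95% confidence, z = 1.960.
With no prior estimate, use p = 0.5, which maximizes p(1−p) at 0.25.
n = 0.25 × (z/E)² = 0.25 × (1.960/0.03)² = 1067.11
Round up: n = 1068.

n = 1068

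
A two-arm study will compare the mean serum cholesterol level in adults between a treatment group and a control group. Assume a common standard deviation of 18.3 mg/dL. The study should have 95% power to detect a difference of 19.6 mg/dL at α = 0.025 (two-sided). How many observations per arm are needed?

27 per group

For two equal groups, n per group = 2·((z_{α/2} + z_β)·σ/δ)².
z_{α/2} = 2.241; z_β = 1.645 (power 95%).
n = 2 × (3.886 × 18.3 / 19.6)² = 2 × 13.16 = 26.32
Round up: n = 27 per group.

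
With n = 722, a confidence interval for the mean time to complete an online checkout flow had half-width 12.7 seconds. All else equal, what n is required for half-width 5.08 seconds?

4513

Margin of error scales as 1/√n, so n₂ = n₁·(E₁/E₂)².
n₂ = 722 × (12.7/5.08)² = 722 × 6.25 = 4512.50
Round up: n₂ = 4513.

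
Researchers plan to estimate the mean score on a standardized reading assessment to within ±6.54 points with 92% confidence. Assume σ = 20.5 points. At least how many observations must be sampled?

31

For a mean, the margin of error is E = z·σ/√n, so n = (zσ/E)².
At 92% confidence, z = 1.751.
n = (1.751 × 20.5 / 6.54)² = 30.12
Round up: n = 31.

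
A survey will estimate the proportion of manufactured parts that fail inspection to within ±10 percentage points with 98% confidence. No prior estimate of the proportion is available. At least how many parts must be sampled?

For a proportion with margin E = 0.1 at 98% confidence, z = 2.326.
With no prior estimate, use p = 0.5, which maximizes p(1−p) at 0.25.
n = 0.25 × (z/E)² = 0.25 × (2.326/0.1)² = 135.26
Round up: n = 136.

136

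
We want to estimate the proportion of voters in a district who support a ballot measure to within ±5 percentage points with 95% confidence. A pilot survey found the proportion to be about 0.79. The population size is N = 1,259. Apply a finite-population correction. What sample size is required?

For a proportion with margin E = 0.05 at 95% confidence, z = 1.960.
n = p̂(1−p̂)(z/E)² = 0.79 × 0.21 × (1.960/0.05)² = 254.93 — call this n₀.
Finite-population correction with N = 1,259: n = n₀ / (1 + (n₀−1)/N) = 254.93 / 1.202 = 212.09
Round up: n = 213.

n = 213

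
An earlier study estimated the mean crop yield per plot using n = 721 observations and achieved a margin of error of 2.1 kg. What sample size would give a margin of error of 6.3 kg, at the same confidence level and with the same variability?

81

Margin of error scales as 1/√n, so n₂ = n₁·(E₁/E₂)².
n₂ = 721 × (2.1/6.3)² = 721 × 0.1111 = 80.10
Round up: n₂ = 81.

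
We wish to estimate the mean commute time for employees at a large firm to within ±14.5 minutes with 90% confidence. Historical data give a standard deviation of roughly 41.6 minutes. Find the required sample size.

For a mean, the margin of error is E = z·σ/√n, so n = (zσ/E)².
At 90% confidence, z = 1.645.
n = (1.645 × 41.6 / 14.5)² = 22.27
Round up: n = 23.

23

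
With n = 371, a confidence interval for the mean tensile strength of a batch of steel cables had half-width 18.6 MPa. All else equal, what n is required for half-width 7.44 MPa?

2319

Margin of error scales as 1/√n, so n₂ = n₁·(E₁/E₂)².
n₂ = 371 × (18.6/7.44)² = 371 × 6.25 = 2318.75
Round up: n₂ = 2319.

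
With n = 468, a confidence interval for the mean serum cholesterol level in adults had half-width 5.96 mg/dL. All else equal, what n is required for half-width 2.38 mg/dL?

2935

Margin of error scales as 1/√n, so n₂ = n₁·(E₁/E₂)².
n₂ = 468 × (5.96/2.38)² = 468 × 6.271 = 2934.83
Round up: n₂ = 2935.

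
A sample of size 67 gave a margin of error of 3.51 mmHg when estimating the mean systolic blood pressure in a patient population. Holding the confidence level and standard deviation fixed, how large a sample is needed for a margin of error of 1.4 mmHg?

Margin of error scales as 1/√n, so n₂ = n₁·(E₁/E₂)².
n₂ = 67 × (3.51/1.4)² = 67 × 6.286 = 421.16
Round up: n₂ = 422.

422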